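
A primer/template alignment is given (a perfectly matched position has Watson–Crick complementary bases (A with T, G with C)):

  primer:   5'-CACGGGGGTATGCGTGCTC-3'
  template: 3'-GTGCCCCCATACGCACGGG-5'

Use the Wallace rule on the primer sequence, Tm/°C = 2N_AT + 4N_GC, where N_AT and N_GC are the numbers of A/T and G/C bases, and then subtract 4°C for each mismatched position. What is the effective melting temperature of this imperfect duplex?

Primer base counts: A=2, T=4, G=8, C=5 → A+T=6, G+C=13
Perfect-match Tm = 2(6) + 4(13) = 12 + 52 = 64°C
Mismatches (positions where the bases are not complementary): 1 (at position 18)
Effective Tm = 64 − 1×4 = 64 − 4 = 60°C

60°C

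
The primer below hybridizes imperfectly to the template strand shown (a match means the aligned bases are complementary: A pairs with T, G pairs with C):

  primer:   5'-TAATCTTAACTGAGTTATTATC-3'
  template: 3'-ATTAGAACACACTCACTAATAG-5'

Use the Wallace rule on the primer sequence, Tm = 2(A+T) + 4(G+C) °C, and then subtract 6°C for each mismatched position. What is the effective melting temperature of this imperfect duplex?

30°C

Primer base counts: A=7, T=10, G=2, C=3 → A+T=17, G+C=5
Perfect-match Tm = 2(17) + 4(5) = 34 + 20 = 54°C
Mismatches (positions where the bases are not complementary): 4 (at positions 8, 9, 10, 16)
Effective Tm = 54 − 4×6 = 54 − 24 = 30°C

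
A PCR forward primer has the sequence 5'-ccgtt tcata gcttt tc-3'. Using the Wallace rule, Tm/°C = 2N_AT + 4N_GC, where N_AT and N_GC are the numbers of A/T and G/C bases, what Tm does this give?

48°C

Scanning the sequence gives C=5, G=2, A=2, T=8.
A+T = 10, G+C = 7
Tm = 4·7 + 2·10 = 28 + 20 = 48°C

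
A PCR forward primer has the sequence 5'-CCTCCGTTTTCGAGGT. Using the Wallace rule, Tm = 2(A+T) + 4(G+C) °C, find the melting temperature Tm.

Scanning the sequence gives A=1, C=5, G=4, T=6.
So N_AT = 7 and N_GC = 9.
Tm = 2×7 + 4×9 = 50°C

50°C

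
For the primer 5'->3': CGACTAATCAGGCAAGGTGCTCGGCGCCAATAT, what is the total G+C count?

18

Scanning the sequence gives G=9, A=9, T=6, C=9.
Total G or C: 9 + 9 = 18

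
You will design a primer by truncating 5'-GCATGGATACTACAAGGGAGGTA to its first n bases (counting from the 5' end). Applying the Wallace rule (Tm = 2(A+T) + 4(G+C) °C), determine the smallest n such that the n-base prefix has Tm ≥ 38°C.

n = 13

First 12 bases: GCATGGATACTA → Tm = 34°C (< 38°C)
First 13 bases: GCATGGATACTAC → Tm = 38°C (≥ 38°C)
Each additional base adds 2°C (A/T) or 4°C (G/C), so Tm is non-decreasing in n; n = 13 is the first length to reach 38°C.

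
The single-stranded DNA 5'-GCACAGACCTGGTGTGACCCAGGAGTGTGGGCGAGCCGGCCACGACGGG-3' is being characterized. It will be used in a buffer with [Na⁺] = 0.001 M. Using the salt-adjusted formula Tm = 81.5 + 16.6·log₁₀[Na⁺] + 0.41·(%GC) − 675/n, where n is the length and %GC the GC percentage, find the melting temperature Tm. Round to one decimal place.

Length n = 49. A=9, G=21, T=5, C=14
G+C = 35, so %GC = 35/49 × 100 = 71.429%
Salt term: 16.6 × (-3) = -49.8
GC term: 0.41 × 71.429 = 29.286; length term: −675/49 = −13.776
Tm = 81.5 + (-49.8) + 29.286 − 13.776 = 47.21 → 47.2°C

47.2°C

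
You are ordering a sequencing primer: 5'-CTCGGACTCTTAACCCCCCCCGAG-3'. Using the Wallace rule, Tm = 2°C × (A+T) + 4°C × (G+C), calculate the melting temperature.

80°C

Base counts: A=4, C=12, G=4, T=4
A+T = 8, G+C = 16
Tm = 4·16 + 2·8 = 64 + 16 = 80°C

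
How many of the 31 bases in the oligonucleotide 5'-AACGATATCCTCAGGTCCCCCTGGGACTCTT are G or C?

17

C=11, G=6, T=8, A=6
G+C = 6 + 11 = 17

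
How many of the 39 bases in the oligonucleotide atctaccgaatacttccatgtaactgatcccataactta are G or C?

Scanning the sequence gives C=11, G=3, T=12, A=13.
G+C = 3 + 11 = 14

14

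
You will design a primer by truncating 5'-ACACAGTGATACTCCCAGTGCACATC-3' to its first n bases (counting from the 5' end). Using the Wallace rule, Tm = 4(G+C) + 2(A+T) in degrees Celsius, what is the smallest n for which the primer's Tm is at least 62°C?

First 20 bases: ACACAGTGATACTCCCAGTG → Tm = 60°C (< 62°C)
First 21 bases: ACACAGTGATACTCCCAGTGC → Tm = 64°C (≥ 62°C)
Each additional base adds 2°C (A/T) or 4°C (G/C), so Tm is non-decreasing in n; n = 21 is the first length to reach 62°C.

n = 21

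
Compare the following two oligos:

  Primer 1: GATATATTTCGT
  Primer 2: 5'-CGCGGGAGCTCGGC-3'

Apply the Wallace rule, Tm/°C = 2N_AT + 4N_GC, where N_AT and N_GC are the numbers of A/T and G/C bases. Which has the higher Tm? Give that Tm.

Primer 1: A+T=9, G+C=3 → Tm = 2(9)+4(3) = 30°C
Primer 2: A+T=2, G+C=12 → Tm = 2(2)+4(12) = 52°C
30°C vs 52°C → primer 2 is higher.

Primer 2, 52°C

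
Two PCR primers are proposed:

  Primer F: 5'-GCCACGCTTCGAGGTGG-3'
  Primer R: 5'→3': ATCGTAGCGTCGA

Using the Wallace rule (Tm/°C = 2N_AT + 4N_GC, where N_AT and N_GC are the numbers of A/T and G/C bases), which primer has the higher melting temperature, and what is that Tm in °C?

Primer F: A+T=5, G+C=12 → Tm = 2(5)+4(12) = 58°C
Primer R: A+T=6, G+C=7 → Tm = 2(6)+4(7) = 40°C
58°C vs 40°C → primer F is higher.

Primer F, 58°C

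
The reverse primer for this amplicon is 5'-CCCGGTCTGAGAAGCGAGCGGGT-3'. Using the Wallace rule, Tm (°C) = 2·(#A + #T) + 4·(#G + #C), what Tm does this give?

78°C

Counting bases: C=6, G=10, A=4, T=3
A+T = 7, G+C = 16
Tm = 2×7 + 4×16 = 78°C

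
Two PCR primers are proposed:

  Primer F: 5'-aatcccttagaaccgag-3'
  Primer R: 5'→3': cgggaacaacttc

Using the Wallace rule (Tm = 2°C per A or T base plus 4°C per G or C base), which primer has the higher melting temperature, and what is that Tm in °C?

Primer F: A+T=9, G+C=8 → Tm = 2(9)+4(8) = 50°C
Primer R: A+T=6, G+C=7 → Tm = 2(6)+4(7) = 40°C
50°C vs 40°C → primer F is higher.

Primer F, 50°C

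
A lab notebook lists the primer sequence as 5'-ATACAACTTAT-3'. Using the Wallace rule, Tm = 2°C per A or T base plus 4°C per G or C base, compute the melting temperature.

26°C

Scanning the sequence gives A=5, T=4, G=0, C=2.
AT pairs contribute 9, GC pairs contribute 2.
Tm = 4·2 + 2·9 = 8 + 18 = 26°C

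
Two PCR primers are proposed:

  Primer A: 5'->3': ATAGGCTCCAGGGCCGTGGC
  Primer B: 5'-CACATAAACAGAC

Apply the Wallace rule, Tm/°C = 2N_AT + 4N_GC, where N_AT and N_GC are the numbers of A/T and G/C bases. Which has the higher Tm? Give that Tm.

Primer A, 68°C

Primer A: A+T=6, G+C=14 → Tm = 2(6)+4(14) = 68°C
Primer B: A+T=8, G+C=5 → Tm = 2(8)+4(5) = 36°C
68°C vs 36°C → primer A is higher.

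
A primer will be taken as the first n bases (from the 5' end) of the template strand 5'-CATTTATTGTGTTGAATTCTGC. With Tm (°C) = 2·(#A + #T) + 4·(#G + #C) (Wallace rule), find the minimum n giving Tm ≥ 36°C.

First 13 bases: CATTTATTGTGTT → Tm = 32°C (< 36°C)
First 14 bases: CATTTATTGTGTTG → Tm = 36°C (≥ 36°C)
Each additional base adds 2°C (A/T) or 4°C (G/C), so Tm is non-decreasing in n; n = 14 is the first length to reach 36°C.

n = 14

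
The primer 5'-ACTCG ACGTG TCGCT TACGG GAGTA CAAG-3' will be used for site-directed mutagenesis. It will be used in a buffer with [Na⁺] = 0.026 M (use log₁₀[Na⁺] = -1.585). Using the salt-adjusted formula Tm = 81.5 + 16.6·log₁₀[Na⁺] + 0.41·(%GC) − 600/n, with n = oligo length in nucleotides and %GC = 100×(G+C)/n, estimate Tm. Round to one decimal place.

Length n = 29. G=9, C=7, A=7, T=6
G+C = 16, so %GC = 16/29 × 100 = 55.172%
Salt term: 16.6 × (-1.585) = -26.311
GC term: 0.41 × 55.172 = 22.621; length term: −600/29 = −20.69
Tm = 81.5 + (-26.311) + 22.621 − 20.69 = 57.12 → 57.1°C

57.1°C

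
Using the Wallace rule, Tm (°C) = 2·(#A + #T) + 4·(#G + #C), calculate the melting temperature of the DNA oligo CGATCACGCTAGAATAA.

Scanning the sequence gives C=4, G=3, T=3, A=7.
A+T = 10, G+C = 7
Tm = 2(10) + 4(7) = 20 + 28 = 48°C

48°C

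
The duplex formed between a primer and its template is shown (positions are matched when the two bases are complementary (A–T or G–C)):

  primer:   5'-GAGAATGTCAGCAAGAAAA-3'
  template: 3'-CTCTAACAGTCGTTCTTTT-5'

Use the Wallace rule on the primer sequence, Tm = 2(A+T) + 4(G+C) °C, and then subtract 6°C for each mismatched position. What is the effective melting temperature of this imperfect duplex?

Primer base counts: A=10, T=2, G=5, C=2 → A+T=12, G+C=7
Perfect-match Tm = 2(12) + 4(7) = 24 + 28 = 52°C
Mismatches (positions where the bases are not complementary): 1 (at position 5)
Effective Tm = 52 − 1×6 = 52 − 6 = 46°C

46°C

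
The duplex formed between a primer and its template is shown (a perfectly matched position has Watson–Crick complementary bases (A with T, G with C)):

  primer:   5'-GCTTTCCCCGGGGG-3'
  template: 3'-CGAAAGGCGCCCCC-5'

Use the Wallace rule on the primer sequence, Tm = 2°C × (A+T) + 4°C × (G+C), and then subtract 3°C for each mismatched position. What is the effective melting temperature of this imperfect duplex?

47°C

Primer base counts: A=0, T=3, G=6, C=5 → A+T=3, G+C=11
Perfect-match Tm = 2(3) + 4(11) = 6 + 44 = 50°C
Mismatches (positions where the bases are not complementary): 1 (at position 8)
Effective Tm = 50 − 1×3 = 50 − 3 = 47°C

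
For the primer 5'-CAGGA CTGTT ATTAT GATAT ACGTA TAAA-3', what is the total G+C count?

G=5, A=11, C=3, T=10
G+C = 5 + 3 = 8

8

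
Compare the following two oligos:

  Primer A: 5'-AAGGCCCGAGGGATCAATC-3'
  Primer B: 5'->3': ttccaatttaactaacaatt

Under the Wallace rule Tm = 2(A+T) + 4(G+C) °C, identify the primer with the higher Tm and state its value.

Primer A: A+T=8, G+C=11 → Tm = 2(8)+4(11) = 60°C
Primer B: A+T=16, G+C=4 → Tm = 2(16)+4(4) = 48°C
60°C vs 48°C → primer A is higher.

Primer A, 60°C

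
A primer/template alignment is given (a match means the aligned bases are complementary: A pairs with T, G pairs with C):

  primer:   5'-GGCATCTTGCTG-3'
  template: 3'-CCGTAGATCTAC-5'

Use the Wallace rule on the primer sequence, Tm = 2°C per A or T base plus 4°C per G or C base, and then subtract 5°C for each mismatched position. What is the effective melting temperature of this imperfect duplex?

Primer base counts: A=1, T=4, G=4, C=3 → A+T=5, G+C=7
Perfect-match Tm = 2(5) + 4(7) = 10 + 28 = 38°C
Mismatches (positions where the bases are not complementary): 2 (at positions 8, 10)
Effective Tm = 38 − 2×5 = 38 − 10 = 28°C

28°C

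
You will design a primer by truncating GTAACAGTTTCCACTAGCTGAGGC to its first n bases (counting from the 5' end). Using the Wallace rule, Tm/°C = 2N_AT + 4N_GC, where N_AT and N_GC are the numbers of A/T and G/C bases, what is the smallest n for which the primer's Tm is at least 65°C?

First 22 bases: GTAACAGTTTCCACTAGCTGAG → Tm = 64°C (< 65°C)
First 23 bases: GTAACAGTTTCCACTAGCTGAGG → Tm = 68°C (≥ 65°C)
Since every base adds ≥2°C, Tm only increases with n, so the threshold is first crossed at n = 23.

n = 23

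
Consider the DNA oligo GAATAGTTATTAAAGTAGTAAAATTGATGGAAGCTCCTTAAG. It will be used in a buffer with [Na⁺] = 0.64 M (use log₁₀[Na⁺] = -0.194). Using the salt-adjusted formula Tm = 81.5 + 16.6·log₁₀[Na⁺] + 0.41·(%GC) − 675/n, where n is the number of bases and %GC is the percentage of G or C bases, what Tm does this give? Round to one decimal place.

Length n = 42. C=3, A=17, G=9, T=13
G+C = 12, so %GC = 12/42 × 100 = 28.571%
Salt term: 16.6 × (-0.194) = -3.22
GC term: 0.41 × 28.571 = 11.714; length term: −675/42 = −16.071
Tm = 81.5 + (-3.22) + 11.714 − 16.071 = 73.923 → 73.9°C

73.9°C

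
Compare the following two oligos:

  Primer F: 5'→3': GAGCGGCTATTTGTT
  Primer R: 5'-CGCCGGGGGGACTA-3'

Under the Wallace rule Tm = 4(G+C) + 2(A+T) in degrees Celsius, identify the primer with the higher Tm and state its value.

Primer R, 50°C

Primer F: A+T=8, G+C=7 → Tm = 2(8)+4(7) = 44°C
Primer R: A+T=3, G+C=11 → Tm = 2(3)+4(11) = 50°C
44°C vs 50°C → primer R is higher.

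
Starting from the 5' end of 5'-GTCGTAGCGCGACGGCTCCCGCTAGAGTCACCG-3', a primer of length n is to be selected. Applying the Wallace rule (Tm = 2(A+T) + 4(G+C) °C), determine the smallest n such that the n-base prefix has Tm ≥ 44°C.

n = 13

First 12 bases: GTCGTAGCGCGA → Tm = 40°C (< 44°C)
First 13 bases: GTCGTAGCGCGAC → Tm = 44°C (≥ 44°C)
Each additional base adds 2°C (A/T) or 4°C (G/C), so Tm is non-decreasing in n; n = 13 is the first length to reach 44°C.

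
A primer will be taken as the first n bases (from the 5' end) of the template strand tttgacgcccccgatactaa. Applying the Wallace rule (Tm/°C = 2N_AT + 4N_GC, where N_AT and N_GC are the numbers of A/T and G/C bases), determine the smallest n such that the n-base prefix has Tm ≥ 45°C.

n = 14

First 13 bases: TTTGACGCCCCCG → Tm = 44°C (< 45°C)
First 14 bases: TTTGACGCCCCCGA → Tm = 46°C (≥ 45°C)
Each additional base adds 2°C (A/T) or 4°C (G/C), so Tm is non-decreasing in n; n = 14 is the first length to reach 45°C.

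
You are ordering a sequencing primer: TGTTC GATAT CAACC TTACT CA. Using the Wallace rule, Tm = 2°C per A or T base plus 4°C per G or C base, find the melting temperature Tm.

60°C

C=6, G=2, T=8, A=6
So N_AT = 14 and N_GC = 8.
Tm = 2×14 + 4×8 = 60°C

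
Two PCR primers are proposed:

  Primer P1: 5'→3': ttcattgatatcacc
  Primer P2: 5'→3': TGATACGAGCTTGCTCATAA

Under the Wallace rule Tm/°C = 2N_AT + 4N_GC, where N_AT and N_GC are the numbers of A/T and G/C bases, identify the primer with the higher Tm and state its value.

Primer P2, 56°C

Primer P1: A+T=10, G+C=5 → Tm = 2(10)+4(5) = 40°C
Primer P2: A+T=12, G+C=8 → Tm = 2(12)+4(8) = 56°C
40°C vs 56°C → primer P2 is higher.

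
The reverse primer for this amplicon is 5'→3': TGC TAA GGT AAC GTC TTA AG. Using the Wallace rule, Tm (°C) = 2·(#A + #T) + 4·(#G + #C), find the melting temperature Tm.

56°C

Base counts: T=6, G=5, C=3, A=6
A+T = 12, G+C = 8
Tm = 2×12 + 4×8 = 56°C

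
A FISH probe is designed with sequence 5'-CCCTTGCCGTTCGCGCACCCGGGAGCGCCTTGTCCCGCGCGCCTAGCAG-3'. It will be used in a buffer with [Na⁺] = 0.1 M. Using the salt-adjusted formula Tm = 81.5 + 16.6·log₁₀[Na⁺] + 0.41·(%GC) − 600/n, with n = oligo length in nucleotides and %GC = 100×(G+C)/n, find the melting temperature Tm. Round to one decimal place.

Length n = 49. T=8, C=22, G=15, A=4
G+C = 37, so %GC = 37/49 × 100 = 75.51%
Salt term: 16.6 × (-1) = -16.6
GC term: 0.41 × 75.51 = 30.959; length term: −600/49 = −12.245
Tm = 81.5 + (-16.6) + 30.959 − 12.245 = 83.614 → 83.6°C

83.6°C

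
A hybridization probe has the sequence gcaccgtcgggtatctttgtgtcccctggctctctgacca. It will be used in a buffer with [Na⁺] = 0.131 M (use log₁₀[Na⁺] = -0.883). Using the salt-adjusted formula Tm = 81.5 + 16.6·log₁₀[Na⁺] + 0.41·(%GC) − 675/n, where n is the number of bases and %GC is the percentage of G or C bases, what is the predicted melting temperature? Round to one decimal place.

Length n = 40. Counting bases: T=12, A=4, G=10, C=14
G+C = 24, so %GC = 24/40 × 100 = 60%
Salt term: 16.6 × (-0.883) = -14.658
GC term: 0.41 × 60 = 24.6; length term: −675/40 = −16.875
Tm = 81.5 + (-14.658) + 24.6 − 16.875 = 74.567 → 74.6°C

74.6°C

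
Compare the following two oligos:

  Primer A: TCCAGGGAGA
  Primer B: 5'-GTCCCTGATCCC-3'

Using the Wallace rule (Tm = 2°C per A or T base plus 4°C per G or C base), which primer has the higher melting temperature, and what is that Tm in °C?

Primer B, 40°C

Primer A: A+T=4, G+C=6 → Tm = 2(4)+4(6) = 32°C
Primer B: A+T=4, G+C=8 → Tm = 2(4)+4(8) = 40°C
32°C vs 40°C → primer B is higher.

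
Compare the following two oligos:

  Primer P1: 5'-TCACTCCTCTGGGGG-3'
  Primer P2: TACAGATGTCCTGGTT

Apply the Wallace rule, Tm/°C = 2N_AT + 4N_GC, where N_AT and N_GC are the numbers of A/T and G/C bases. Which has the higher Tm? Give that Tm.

Primer P1: A+T=5, G+C=10 → Tm = 2(5)+4(10) = 50°C
Primer P2: A+T=9, G+C=7 → Tm = 2(9)+4(7) = 46°C
50°C vs 46°C → primer P1 is higher.

Primer P1, 50°C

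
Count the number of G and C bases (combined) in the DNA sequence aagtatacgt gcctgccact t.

C=6, A=5, T=6, G=4
Total G or C: 4 + 6 = 10

10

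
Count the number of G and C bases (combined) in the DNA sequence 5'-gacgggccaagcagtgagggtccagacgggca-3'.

Base counts: A=8, G=14, C=8, T=2
G+C = 14 + 8 = 22

22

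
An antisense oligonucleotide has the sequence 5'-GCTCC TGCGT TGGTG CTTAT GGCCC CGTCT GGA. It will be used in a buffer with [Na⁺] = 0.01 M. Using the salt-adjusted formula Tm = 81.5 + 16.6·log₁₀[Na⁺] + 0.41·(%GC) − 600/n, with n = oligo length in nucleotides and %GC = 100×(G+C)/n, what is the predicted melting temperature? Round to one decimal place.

Length n = 33. Scanning the sequence gives A=2, C=10, G=11, T=10.
G+C = 21, so %GC = 21/33 × 100 = 63.636%
Salt term: 16.6 × (-2) = -33.2
GC term: 0.41 × 63.636 = 26.091; length term: −600/33 = −18.182
Tm = 81.5 + (-33.2) + 26.091 − 18.182 = 56.209 → 56.2°C

56.2°C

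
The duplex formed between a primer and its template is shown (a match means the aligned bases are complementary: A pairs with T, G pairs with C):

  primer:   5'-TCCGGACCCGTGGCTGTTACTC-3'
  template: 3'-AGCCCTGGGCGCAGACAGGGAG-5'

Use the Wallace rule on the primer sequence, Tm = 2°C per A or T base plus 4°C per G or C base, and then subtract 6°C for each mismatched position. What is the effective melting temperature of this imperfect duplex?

Primer base counts: A=2, T=6, G=6, C=8 → A+T=8, G+C=14
Perfect-match Tm = 2(8) + 4(14) = 16 + 56 = 72°C
Mismatches (positions where the bases are not complementary): 5 (at positions 3, 11, 13, 18, 19)
Effective Tm = 72 − 5×6 = 72 − 30 = 42°C

42°C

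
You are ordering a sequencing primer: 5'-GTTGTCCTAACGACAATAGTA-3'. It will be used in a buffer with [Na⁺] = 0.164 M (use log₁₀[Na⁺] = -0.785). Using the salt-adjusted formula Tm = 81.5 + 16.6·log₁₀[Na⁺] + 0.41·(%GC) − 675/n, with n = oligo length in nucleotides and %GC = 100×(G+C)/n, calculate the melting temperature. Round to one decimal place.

51.9°C

Length n = 21. T=6, A=7, C=4, G=4
G+C = 8, so %GC = 8/21 × 100 = 38.095%
Salt term: 16.6 × (-0.785) = -13.031
GC term: 0.41 × 38.095 = 15.619; length term: −675/21 = −32.143
Tm = 81.5 + (-13.031) + 15.619 − 32.143 = 51.945 → 51.9°C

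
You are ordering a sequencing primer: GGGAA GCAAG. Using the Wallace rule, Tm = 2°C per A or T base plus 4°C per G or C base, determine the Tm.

Scanning the sequence gives A=4, C=1, G=5, T=0.
AT pairs contribute 4, GC pairs contribute 6.
Tm = 4·6 + 2·4 = 24 + 8 = 32°C

32°C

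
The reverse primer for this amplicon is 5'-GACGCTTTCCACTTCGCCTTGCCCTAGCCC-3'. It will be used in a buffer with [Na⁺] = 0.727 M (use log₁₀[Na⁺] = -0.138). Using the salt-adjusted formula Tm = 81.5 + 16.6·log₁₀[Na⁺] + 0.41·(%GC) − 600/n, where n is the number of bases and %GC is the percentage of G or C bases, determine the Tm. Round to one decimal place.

85.2°C

Length n = 30. Counting bases: T=8, A=3, G=5, C=14
G+C = 19, so %GC = 19/30 × 100 = 63.333%
Salt term: 16.6 × (-0.138) = -2.291
GC term: 0.41 × 63.333 = 25.967; length term: −600/30 = −20
Tm = 81.5 + (-2.291) + 25.967 − 20 = 85.176 → 85.2°C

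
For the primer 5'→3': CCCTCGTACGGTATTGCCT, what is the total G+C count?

Base counts: C=7, T=6, A=2, G=4
G+C = 4 + 7 = 11

11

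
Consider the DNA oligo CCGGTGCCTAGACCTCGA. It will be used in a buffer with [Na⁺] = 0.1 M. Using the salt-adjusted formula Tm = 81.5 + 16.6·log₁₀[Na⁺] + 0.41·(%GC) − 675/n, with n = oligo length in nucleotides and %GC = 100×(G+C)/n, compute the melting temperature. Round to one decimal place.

Length n = 18. Counting bases: A=3, T=3, C=7, G=5
G+C = 12, so %GC = 12/18 × 100 = 66.667%
Salt term: 16.6 × (-1) = -16.6
GC term: 0.41 × 66.667 = 27.333; length term: −675/18 = −37.5
Tm = 81.5 + (-16.6) + 27.333 − 37.5 = 54.733 → 54.7°C

54.7°C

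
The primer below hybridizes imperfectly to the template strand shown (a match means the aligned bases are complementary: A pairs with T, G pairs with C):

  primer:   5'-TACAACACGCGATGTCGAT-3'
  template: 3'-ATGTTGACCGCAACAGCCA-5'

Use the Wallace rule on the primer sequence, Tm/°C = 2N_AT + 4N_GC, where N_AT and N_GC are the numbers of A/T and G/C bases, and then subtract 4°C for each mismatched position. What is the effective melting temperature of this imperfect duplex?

Primer base counts: A=6, T=4, G=4, C=5 → A+T=10, G+C=9
Perfect-match Tm = 2(10) + 4(9) = 20 + 36 = 56°C
Mismatches (positions where the bases are not complementary): 4 (at positions 7, 8, 12, 18)
Effective Tm = 56 − 4×4 = 56 − 16 = 40°C

40°C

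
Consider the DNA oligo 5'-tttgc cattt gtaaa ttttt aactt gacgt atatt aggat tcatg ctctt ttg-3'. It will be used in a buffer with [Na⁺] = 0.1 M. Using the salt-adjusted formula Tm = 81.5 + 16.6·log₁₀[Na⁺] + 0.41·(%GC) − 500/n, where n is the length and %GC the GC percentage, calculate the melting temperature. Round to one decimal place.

67.1°C

Length n = 53. T=26, G=8, C=7, A=12
G+C = 15, so %GC = 15/53 × 100 = 28.302%
Salt term: 16.6 × (-1) = -16.6
GC term: 0.41 × 28.302 = 11.604; length term: −500/53 = −9.434
Tm = 81.5 + (-16.6) + 11.604 − 9.434 = 67.07 → 67.1°C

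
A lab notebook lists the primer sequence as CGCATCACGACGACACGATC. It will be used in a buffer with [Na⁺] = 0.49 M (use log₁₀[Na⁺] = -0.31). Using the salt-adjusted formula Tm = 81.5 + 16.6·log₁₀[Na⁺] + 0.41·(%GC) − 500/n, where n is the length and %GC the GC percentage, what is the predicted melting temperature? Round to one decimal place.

Length n = 20. Scanning the sequence gives A=6, C=8, T=2, G=4.
G+C = 12, so %GC = 12/20 × 100 = 60%
Salt term: 16.6 × (-0.31) = -5.146
GC term: 0.41 × 60 = 24.6; length term: −500/20 = −25
Tm = 81.5 + (-5.146) + 24.6 − 25 = 75.954 → 76.0°C

76.0°C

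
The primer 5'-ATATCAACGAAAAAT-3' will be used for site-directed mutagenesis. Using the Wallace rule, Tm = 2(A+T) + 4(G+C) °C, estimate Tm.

36°C

T=3, C=2, A=9, G=1
AT pairs contribute 12, GC pairs contribute 3.
Tm = 4·3 + 2·12 = 12 + 24 = 36°C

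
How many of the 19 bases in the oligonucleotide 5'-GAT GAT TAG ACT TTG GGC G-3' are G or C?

9

G=7, C=2, A=4, T=6
Total G or C: 7 + 2 = 9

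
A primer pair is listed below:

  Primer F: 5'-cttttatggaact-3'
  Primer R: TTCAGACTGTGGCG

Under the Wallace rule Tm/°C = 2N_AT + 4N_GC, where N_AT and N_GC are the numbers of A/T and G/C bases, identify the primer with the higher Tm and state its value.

Primer F: A+T=9, G+C=4 → Tm = 2(9)+4(4) = 34°C
Primer R: A+T=6, G+C=8 → Tm = 2(6)+4(8) = 44°C
34°C vs 44°C → primer R is higher.

Primer R, 44°C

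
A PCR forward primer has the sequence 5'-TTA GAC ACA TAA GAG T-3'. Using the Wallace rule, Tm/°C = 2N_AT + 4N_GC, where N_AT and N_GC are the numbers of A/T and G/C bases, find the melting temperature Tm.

42°C

Base counts: G=3, C=2, A=7, T=4
A+T = 11, G+C = 5
Tm = 2×11 + 4×5 = 42°C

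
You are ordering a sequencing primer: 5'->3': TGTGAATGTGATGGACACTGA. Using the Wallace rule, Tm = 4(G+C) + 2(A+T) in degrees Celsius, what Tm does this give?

Scanning the sequence gives G=7, C=2, A=6, T=6.
AT pairs contribute 12, GC pairs contribute 9.
Tm = 2×12 + 4×9 = 60°C

60°C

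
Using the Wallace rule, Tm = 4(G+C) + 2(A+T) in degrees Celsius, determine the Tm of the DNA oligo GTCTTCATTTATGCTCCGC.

56°C

Counting bases: A=2, G=3, C=6, T=8
AT pairs contribute 10, GC pairs contribute 9.
Tm = 2(10) + 4(9) = 20 + 36 = 56°C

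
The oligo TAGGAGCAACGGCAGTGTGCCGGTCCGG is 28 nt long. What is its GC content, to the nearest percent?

68%

Counting bases: T=4, A=5, C=7, G=12
G+C = 12 + 7 = 19 out of 28 bases
%GC = 19/28 × 100 = 67.86% ≈ 68%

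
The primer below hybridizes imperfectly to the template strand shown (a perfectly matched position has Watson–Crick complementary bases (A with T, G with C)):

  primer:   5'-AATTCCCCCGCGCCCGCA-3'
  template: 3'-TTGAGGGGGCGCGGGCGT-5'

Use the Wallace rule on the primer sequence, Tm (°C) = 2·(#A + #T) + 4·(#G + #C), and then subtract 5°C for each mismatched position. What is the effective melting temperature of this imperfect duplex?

Primer base counts: A=3, T=2, G=3, C=10 → A+T=5, G+C=13
Perfect-match Tm = 2(5) + 4(13) = 10 + 52 = 62°C
Mismatches (positions where the bases are not complementary): 1 (at position 3)
Effective Tm = 62 − 1×5 = 62 − 5 = 57°C

57°C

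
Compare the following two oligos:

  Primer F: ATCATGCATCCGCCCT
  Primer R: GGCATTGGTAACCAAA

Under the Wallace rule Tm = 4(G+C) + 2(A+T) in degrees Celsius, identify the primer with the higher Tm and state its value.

Primer F: A+T=7, G+C=9 → Tm = 2(7)+4(9) = 50°C
Primer R: A+T=9, G+C=7 → Tm = 2(9)+4(7) = 46°C
50°C vs 46°C → primer F is higher.

Primer F, 50°C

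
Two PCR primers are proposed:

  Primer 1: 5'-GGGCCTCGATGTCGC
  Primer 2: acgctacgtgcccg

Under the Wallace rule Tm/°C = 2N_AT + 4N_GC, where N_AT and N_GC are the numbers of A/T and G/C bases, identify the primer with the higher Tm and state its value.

Primer 1, 52°C

Primer 1: A+T=4, G+C=11 → Tm = 2(4)+4(11) = 52°C
Primer 2: A+T=4, G+C=10 → Tm = 2(4)+4(10) = 48°C
52°C vs 48°C → primer 1 is higher.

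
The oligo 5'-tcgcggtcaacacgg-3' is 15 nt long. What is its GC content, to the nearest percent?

A=3, G=5, T=2, C=5
G+C = 5 + 5 = 10 out of 15 bases
%GC = 10/15 × 100 = 66.67% ≈ 67%

67%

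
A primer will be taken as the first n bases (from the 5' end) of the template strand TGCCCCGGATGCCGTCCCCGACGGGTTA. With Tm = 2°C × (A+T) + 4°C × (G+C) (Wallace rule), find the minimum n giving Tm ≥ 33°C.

First 9 bases: TGCCCCGGA → Tm = 32°C (< 33°C)
First 10 bases: TGCCCCGGAT → Tm = 34°C (≥ 33°C)
Since every base adds ≥2°C, Tm only increases with n, so the threshold is first crossed at n = 10.

n = 10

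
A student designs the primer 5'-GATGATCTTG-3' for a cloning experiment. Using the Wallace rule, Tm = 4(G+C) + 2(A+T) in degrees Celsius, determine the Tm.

28°C

Scanning the sequence gives T=4, C=1, A=2, G=3.
AT pairs contribute 6, GC pairs contribute 4.
Tm = 2(6) + 4(4) = 12 + 16 = 28°C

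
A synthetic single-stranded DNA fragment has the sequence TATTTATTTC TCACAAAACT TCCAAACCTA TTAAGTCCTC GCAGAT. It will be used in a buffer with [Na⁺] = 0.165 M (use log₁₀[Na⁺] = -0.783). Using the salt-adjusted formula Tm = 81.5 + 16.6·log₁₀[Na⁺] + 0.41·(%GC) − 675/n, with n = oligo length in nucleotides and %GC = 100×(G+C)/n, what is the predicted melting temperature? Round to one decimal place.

Length n = 46. Base counts: T=16, A=15, G=3, C=12
G+C = 15, so %GC = 15/46 × 100 = 32.609%
Salt term: 16.6 × (-0.783) = -12.998
GC term: 0.41 × 32.609 = 13.37; length term: −675/46 = −14.674
Tm = 81.5 + (-12.998) + 13.37 − 14.674 = 67.198 → 67.2°C

67.2°C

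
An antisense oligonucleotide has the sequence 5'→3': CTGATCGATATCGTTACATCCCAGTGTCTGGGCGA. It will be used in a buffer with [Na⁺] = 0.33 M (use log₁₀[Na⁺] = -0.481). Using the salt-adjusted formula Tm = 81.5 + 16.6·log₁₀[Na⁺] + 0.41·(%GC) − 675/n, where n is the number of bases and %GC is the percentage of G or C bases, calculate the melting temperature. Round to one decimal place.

75.3°C

Length n = 35. Counting bases: T=10, C=9, G=9, A=7
G+C = 18, so %GC = 18/35 × 100 = 51.429%
Salt term: 16.6 × (-0.481) = -7.985
GC term: 0.41 × 51.429 = 21.086; length term: −675/35 = −19.286
Tm = 81.5 + (-7.985) + 21.086 − 19.286 = 75.315 → 75.3°C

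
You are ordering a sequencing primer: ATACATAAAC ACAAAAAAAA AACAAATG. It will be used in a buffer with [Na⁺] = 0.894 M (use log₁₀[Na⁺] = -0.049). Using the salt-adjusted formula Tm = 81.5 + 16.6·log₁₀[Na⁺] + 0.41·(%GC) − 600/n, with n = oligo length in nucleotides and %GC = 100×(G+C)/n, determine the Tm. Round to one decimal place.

Length n = 28. Base counts: A=20, T=3, G=1, C=4
G+C = 5, so %GC = 5/28 × 100 = 17.857%
Salt term: 16.6 × (-0.049) = -0.813
GC term: 0.41 × 17.857 = 7.321; length term: −600/28 = −21.429
Tm = 81.5 + (-0.813) + 7.321 − 21.429 = 66.579 → 66.6°C

66.6°C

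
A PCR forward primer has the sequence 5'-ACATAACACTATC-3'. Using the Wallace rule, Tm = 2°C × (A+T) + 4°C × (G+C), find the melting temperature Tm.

G=0, C=4, T=3, A=6
AT pairs contribute 9, GC pairs contribute 4.
Tm = 2×9 + 4×4 = 34°C

34°C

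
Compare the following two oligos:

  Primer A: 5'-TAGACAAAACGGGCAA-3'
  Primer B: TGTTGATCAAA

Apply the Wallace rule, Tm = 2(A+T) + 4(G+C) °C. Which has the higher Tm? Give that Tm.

Primer A: A+T=9, G+C=7 → Tm = 2(9)+4(7) = 46°C
Primer B: A+T=8, G+C=3 → Tm = 2(8)+4(3) = 28°C
46°C vs 28°C → primer A is higher.

Primer A, 46°C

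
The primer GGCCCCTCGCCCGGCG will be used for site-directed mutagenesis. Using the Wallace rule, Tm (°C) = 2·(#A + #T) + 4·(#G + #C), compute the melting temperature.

Counting bases: T=1, A=0, G=6, C=9
So N_AT = 1 and N_GC = 15.
Tm = 2×1 + 4×15 = 62°C

62°C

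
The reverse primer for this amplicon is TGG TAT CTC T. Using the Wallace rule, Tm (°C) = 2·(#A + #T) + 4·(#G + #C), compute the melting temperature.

Counting bases: C=2, T=5, A=1, G=2
AT pairs contribute 6, GC pairs contribute 4.
Tm = 4·4 + 2·6 = 16 + 12 = 28°C

28°C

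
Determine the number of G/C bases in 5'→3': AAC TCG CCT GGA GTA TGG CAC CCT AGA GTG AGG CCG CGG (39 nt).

25

Counting bases: G=14, C=11, A=8, T=6
Total G or C: 14 + 11 = 25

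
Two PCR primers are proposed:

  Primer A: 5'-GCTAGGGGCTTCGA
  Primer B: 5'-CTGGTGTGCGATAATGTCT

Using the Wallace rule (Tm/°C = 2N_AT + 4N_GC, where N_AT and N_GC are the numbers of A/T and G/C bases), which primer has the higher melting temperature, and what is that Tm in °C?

Primer B, 56°C

Primer A: A+T=5, G+C=9 → Tm = 2(5)+4(9) = 46°C
Primer B: A+T=10, G+C=9 → Tm = 2(10)+4(9) = 56°C
46°C vs 56°C → primer B is higher.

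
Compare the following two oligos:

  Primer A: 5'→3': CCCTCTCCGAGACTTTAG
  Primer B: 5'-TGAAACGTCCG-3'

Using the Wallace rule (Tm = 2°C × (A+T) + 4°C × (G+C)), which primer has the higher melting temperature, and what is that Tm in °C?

Primer A: A+T=8, G+C=10 → Tm = 2(8)+4(10) = 56°C
Primer B: A+T=5, G+C=6 → Tm = 2(5)+4(6) = 34°C
56°C vs 34°C → primer A is higher.

Primer A, 56°C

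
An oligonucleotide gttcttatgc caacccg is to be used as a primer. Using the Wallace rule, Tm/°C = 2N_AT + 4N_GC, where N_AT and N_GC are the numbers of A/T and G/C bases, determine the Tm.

G=3, A=3, C=6, T=5
A+T = 8, G+C = 9
Tm = 2(8) + 4(9) = 16 + 36 = 52°C

52°C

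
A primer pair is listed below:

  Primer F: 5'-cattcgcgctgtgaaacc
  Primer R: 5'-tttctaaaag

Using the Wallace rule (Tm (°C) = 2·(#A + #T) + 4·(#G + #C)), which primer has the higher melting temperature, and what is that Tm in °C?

Primer F, 56°C

Primer F: A+T=8, G+C=10 → Tm = 2(8)+4(10) = 56°C
Primer R: A+T=8, G+C=2 → Tm = 2(8)+4(2) = 24°C
56°C vs 24°C → primer F is higher.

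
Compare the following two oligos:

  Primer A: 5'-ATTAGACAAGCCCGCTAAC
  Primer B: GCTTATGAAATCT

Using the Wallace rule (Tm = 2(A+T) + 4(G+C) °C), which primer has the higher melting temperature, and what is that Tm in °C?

Primer A, 56°C

Primer A: A+T=10, G+C=9 → Tm = 2(10)+4(9) = 56°C
Primer B: A+T=9, G+C=4 → Tm = 2(9)+4(4) = 34°C
56°C vs 34°C → primer A is higher.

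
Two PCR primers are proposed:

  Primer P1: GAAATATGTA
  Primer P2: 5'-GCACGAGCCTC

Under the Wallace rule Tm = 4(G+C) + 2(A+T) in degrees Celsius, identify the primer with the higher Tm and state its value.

Primer P1: A+T=8, G+C=2 → Tm = 2(8)+4(2) = 24°C
Primer P2: A+T=3, G+C=8 → Tm = 2(3)+4(8) = 38°C
24°C vs 38°C → primer P2 is higher.

Primer P2, 38°C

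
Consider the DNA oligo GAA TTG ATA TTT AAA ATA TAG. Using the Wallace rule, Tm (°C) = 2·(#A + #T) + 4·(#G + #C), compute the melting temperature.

48°C

Counting bases: T=8, C=0, A=10, G=3
AT pairs contribute 18, GC pairs contribute 3.
Tm = 2×18 + 4×3 = 48°C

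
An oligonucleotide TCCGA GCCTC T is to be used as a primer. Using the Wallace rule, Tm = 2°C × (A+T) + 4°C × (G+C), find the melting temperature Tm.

Scanning the sequence gives A=1, G=2, T=3, C=5.
AT pairs contribute 4, GC pairs contribute 7.
Tm = 2×4 + 4×7 = 36°C

36°C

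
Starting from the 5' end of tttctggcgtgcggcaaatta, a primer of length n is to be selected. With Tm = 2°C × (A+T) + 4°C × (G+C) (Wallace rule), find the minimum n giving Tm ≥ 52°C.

n = 16

First 15 bases: TTTCTGGCGTGCGGC → Tm = 50°C (< 52°C)
First 16 bases: TTTCTGGCGTGCGGCA → Tm = 52°C (≥ 52°C)
Each additional base adds 2°C (A/T) or 4°C (G/C), so Tm is non-decreasing in n; n = 16 is the first length to reach 52°C.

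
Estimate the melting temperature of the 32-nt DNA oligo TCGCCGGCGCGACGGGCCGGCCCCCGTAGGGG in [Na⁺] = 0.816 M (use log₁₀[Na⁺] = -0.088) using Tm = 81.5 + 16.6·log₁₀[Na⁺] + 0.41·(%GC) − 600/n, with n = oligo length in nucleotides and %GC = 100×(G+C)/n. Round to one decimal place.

Length n = 32. G=15, C=13, A=2, T=2
G+C = 28, so %GC = 28/32 × 100 = 87.5%
Salt term: 16.6 × (-0.088) = -1.461
GC term: 0.41 × 87.5 = 35.875; length term: −600/32 = −18.75
Tm = 81.5 + (-1.461) + 35.875 − 18.75 = 97.164 → 97.2°C

97.2°C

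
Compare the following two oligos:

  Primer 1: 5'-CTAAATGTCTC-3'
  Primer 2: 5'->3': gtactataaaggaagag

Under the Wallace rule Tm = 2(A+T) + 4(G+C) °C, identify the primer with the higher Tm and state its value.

Primer 2, 46°C

Primer 1: A+T=7, G+C=4 → Tm = 2(7)+4(4) = 30°C
Primer 2: A+T=11, G+C=6 → Tm = 2(11)+4(6) = 46°C
30°C vs 46°C → primer 2 is higher.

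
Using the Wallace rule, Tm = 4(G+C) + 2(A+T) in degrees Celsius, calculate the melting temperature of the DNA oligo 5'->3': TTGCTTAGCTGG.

36°C

Scanning the sequence gives C=2, A=1, T=5, G=4.
AT pairs contribute 6, GC pairs contribute 6.
Tm = 2(6) + 4(6) = 12 + 24 = 36°C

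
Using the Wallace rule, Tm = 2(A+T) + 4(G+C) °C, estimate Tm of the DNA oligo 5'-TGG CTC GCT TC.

36°C

Base counts: G=3, T=4, A=0, C=4
A+T = 4, G+C = 7
Tm = 2×4 + 4×7 = 36°C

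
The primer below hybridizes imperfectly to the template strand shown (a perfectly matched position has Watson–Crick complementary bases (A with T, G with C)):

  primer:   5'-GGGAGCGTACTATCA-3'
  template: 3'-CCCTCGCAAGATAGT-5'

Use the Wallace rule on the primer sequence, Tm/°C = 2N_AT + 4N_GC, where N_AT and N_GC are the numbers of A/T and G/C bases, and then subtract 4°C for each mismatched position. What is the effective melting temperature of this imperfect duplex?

42°C

Primer base counts: A=4, T=3, G=5, C=3 → A+T=7, G+C=8
Perfect-match Tm = 2(7) + 4(8) = 14 + 32 = 46°C
Mismatches (positions where the bases are not complementary): 1 (at position 9)
Effective Tm = 46 − 1×4 = 46 − 4 = 42°C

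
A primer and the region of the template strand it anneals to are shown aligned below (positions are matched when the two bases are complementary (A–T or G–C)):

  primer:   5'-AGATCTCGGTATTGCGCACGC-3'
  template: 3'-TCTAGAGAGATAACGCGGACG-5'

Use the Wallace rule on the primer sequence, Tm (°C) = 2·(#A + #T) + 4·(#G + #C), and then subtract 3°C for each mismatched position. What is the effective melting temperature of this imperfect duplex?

54°C

Primer base counts: A=4, T=5, G=6, C=6 → A+T=9, G+C=12
Perfect-match Tm = 2(9) + 4(12) = 18 + 48 = 66°C
Mismatches (positions where the bases are not complementary): 4 (at positions 8, 9, 18, 19)
Effective Tm = 66 − 4×3 = 66 − 12 = 54°C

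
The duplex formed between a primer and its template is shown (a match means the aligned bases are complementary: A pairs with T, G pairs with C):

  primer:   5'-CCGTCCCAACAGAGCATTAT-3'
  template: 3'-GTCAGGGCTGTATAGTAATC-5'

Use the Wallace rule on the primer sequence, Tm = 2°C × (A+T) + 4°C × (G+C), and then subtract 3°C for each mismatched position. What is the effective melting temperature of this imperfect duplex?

Primer base counts: A=6, T=4, G=3, C=7 → A+T=10, G+C=10
Perfect-match Tm = 2(10) + 4(10) = 20 + 40 = 60°C
Mismatches (positions where the bases are not complementary): 5 (at positions 2, 8, 12, 14, 20)
Effective Tm = 60 − 5×3 = 60 − 15 = 45°C

45°C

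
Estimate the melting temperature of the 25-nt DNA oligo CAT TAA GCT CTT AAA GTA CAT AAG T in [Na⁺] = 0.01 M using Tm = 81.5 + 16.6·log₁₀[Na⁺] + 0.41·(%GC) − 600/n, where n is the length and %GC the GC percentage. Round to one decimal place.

Length n = 25. Base counts: G=3, A=10, T=8, C=4
G+C = 7, so %GC = 7/25 × 100 = 28%
Salt term: 16.6 × (-2) = -33.2
GC term: 0.41 × 28 = 11.48; length term: −600/25 = −24
Tm = 81.5 + (-33.2) + 11.48 − 24 = 35.78 → 35.8°C

35.8°C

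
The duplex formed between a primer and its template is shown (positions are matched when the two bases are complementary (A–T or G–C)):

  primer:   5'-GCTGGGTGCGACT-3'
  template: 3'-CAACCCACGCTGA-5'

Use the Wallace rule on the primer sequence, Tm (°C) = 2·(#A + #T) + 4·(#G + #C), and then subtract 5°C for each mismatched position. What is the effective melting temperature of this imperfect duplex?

39°C

Primer base counts: A=1, T=3, G=6, C=3 → A+T=4, G+C=9
Perfect-match Tm = 2(4) + 4(9) = 8 + 36 = 44°C
Mismatches (positions where the bases are not complementary): 1 (at position 2)
Effective Tm = 44 − 1×5 = 44 − 5 = 39°C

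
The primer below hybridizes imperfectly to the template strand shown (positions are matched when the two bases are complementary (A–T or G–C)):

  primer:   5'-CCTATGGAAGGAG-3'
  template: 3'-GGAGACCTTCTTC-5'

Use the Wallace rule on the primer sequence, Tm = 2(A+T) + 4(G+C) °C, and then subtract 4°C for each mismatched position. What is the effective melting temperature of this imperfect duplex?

32°C

Primer base counts: A=4, T=2, G=5, C=2 → A+T=6, G+C=7
Perfect-match Tm = 2(6) + 4(7) = 12 + 28 = 40°C
Mismatches (positions where the bases are not complementary): 2 (at positions 4, 11)
Effective Tm = 40 − 2×4 = 40 − 8 = 32°C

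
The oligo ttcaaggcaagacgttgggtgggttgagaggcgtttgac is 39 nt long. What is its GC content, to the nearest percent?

54%

G=16, C=5, T=10, A=8
G+C = 16 + 5 = 21 out of 39 bases
%GC = 21/39 × 100 = 53.85% ≈ 54%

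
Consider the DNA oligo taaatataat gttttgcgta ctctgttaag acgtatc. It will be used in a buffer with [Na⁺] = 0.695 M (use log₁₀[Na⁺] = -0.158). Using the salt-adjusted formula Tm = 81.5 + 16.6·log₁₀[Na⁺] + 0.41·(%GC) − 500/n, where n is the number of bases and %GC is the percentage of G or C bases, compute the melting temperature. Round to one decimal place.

77.6°C

Length n = 37. Counting bases: C=5, G=6, A=11, T=15
G+C = 11, so %GC = 11/37 × 100 = 29.73%
Salt term: 16.6 × (-0.158) = -2.623
GC term: 0.41 × 29.73 = 12.189; length term: −500/37 = −13.514
Tm = 81.5 + (-2.623) + 12.189 − 13.514 = 77.552 → 77.6°C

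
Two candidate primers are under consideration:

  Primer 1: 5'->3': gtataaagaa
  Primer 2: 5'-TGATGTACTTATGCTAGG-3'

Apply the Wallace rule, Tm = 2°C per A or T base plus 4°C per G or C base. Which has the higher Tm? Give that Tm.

Primer 1: A+T=8, G+C=2 → Tm = 2(8)+4(2) = 24°C
Primer 2: A+T=11, G+C=7 → Tm = 2(11)+4(7) = 50°C
24°C vs 50°C → primer 2 is higher.

Primer 2, 50°C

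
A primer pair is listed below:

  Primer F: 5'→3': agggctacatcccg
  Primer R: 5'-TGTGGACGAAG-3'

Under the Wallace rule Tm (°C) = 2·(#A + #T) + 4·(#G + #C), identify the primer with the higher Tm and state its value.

Primer F, 46°C

Primer F: A+T=5, G+C=9 → Tm = 2(5)+4(9) = 46°C
Primer R: A+T=5, G+C=6 → Tm = 2(5)+4(6) = 34°C
46°C vs 34°C → primer F is higher.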